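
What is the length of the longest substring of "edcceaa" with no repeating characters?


Input: "edcceaa"
Sliding window (track last position of each char):
  Position 0 ('e'): window [0,0] length 1 -- new best
  Position 1 ('d'): window [0,1] length 2 -- new best
  Position 2 ('c'): window [0,2] length 3 -- new best
  Position 3 ('c'): repeat (last at 2), move window start to 3
  Position 3 ('c'): window [3,3] length 1
  Position 4 ('e'): window [3,4] length 2
  Position 5 ('a'): window [3,5] length 3
  Position 6 ('a'): repeat (last at 5), move window start to 6
  Position 6 ('a'): window [6,6] length 1
Longest substring with no repeats: "edc" with length 3

3


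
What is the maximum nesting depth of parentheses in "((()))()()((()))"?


Input: "((()))()()((()))"
Tracking depth:
  Position 0 '(': depth becomes 1
  Position 1 '(': depth becomes 2
  Position 2 '(': depth becomes 3
  Position 3 ')': depth becomes 2
  Position 4 ')': depth becomes 1
  Position 5 ')': depth becomes 0
  Position 6 '(': depth becomes 1
  Position 7 ')': depth becomes 0
  Position 8 '(': depth becomes 1
  Position 9 ')': depth becomes 0
  Position 10 '(': depth becomes 1
  Position 11 '(': depth becomes 2
  Position 12 '(': depth becomes 3
  Position 13 ')': depth becomes 2
  Position 14 ')': depth becomes 1
  Position 15 ')': depth becomes 0
Maximum depth reached: 3

3


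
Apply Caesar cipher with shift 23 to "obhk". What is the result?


Caesar cipher: shift "obhk" by 23
  'o' (pos 14) + 23 = pos 11 = 'l'
  'b' (pos 1) + 23 = pos 24 = 'y'
  'h' (pos 7) + 23 = pos 4 = 'e'
  'k' (pos 10) + 23 = pos 7 = 'h'
Result: lyeh

lyeh


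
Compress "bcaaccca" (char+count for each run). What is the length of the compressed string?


Input: bcaaccca
Runs:
  'b' x 1 => "b1"
  'c' x 1 => "c1"
  'a' x 2 => "a2"
  'c' x 3 => "c3"
  'a' x 1 => "a1"
Compressed: "b1c1a2c3a1"
Compressed length: 10

10


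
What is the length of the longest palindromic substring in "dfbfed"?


Input: "dfbfed"
Checking substrings for palindromes:
  [1:4] "fbf" (len 3) => palindrome
Longest palindromic substring: "fbf" with length 3

3


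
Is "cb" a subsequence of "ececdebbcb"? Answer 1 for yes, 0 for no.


Check if "cb" is a subsequence of "ececdebbcb"
Greedy scan:
  Position 0 ('e'): no match needed
  Position 1 ('c'): matches sub[0] = 'c'
  Position 2 ('e'): no match needed
  Position 3 ('c'): no match needed
  Position 4 ('d'): no match needed
  Position 5 ('e'): no match needed
  Position 6 ('b'): matches sub[1] = 'b'
  Position 7 ('b'): no match needed
  Position 8 ('c'): no match needed
  Position 9 ('b'): no match needed
All 2 characters matched => is a subsequence

1


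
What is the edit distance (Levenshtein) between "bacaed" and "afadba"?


Computing edit distance: "bacaed" -> "afadba"
DP table:
           a    f    a    d    b    a
      0    1    2    3    4    5    6
  b   1    1    2    3    4    4    5
  a   2    1    2    2    3    4    4
  c   3    2    2    3    3    4    5
  a   4    3    3    2    3    4    4
  e   5    4    4    3    3    4    5
  d   6    5    5    4    3    4    5
Edit distance = dp[6][6] = 5

5


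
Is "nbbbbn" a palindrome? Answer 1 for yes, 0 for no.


Input: nbbbbn
Reversed: nbbbbn
  Compare pos 0 ('n') with pos 5 ('n'): match
  Compare pos 1 ('b') with pos 4 ('b'): match
  Compare pos 2 ('b') with pos 3 ('b'): match
Result: palindrome

1


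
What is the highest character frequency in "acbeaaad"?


Input: acbeaaad
Character counts:
  'a': 4
  'b': 1
  'c': 1
  'd': 1
  'e': 1
Maximum frequency: 4

4


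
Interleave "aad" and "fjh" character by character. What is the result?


Interleaving "aad" and "fjh":
  Position 0: 'a' from first, 'f' from second => "af"
  Position 1: 'a' from first, 'j' from second => "aj"
  Position 2: 'd' from first, 'h' from second => "dh"
Result: afajdh

afajdh


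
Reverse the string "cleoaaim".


Input: cleoaaim
Reading characters right to left:
  Position 7: 'm'
  Position 6: 'i'
  Position 5: 'a'
  Position 4: 'a'
  Position 3: 'o'
  Position 2: 'e'
  Position 1: 'l'
  Position 0: 'c'
Reversed: miaaoelc

miaaoelc


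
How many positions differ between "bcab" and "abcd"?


Comparing "bcab" and "abcd" position by position:
  Position 0: 'b' vs 'a' => DIFFER
  Position 1: 'c' vs 'b' => DIFFER
  Position 2: 'a' vs 'c' => DIFFER
  Position 3: 'b' vs 'd' => DIFFER
Positions that differ: 4

4


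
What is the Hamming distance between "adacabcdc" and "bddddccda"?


Comparing "adacabcdc" and "bddddccda" position by position:
  Position 0: 'a' vs 'b' => differ
  Position 1: 'd' vs 'd' => same
  Position 2: 'a' vs 'd' => differ
  Position 3: 'c' vs 'd' => differ
  Position 4: 'a' vs 'd' => differ
  Position 5: 'b' vs 'c' => differ
  Position 6: 'c' vs 'c' => same
  Position 7: 'd' vs 'd' => same
  Position 8: 'c' vs 'a' => differ
Total differences (Hamming distance): 6

6


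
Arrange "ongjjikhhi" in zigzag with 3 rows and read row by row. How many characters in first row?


Zigzag "ongjjikhhi" into 3 rows:
Placing characters:
  'o' => row 0
  'n' => row 1
  'g' => row 2
  'j' => row 1
  'j' => row 0
  'i' => row 1
  'k' => row 2
  'h' => row 1
  'h' => row 0
  'i' => row 1
Rows:
  Row 0: "ojh"
  Row 1: "njihi"
  Row 2: "gk"
First row length: 3

3


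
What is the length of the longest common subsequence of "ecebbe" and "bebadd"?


LCS of "ecebbe" and "bebadd"
DP table:
           b    e    b    a    d    d
      0    0    0    0    0    0    0
  e   0    0    1    1    1    1    1
  c   0    0    1    1    1    1    1
  e   0    0    1    1    1    1    1
  b   0    1    1    2    2    2    2
  b   0    1    1    2    2    2    2
  e   0    1    2    2    2    2    2
LCS length = dp[6][6] = 2

2


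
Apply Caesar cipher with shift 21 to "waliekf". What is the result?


Caesar cipher: shift "waliekf" by 21
  'w' (pos 22) + 21 = pos 17 = 'r'
  'a' (pos 0) + 21 = pos 21 = 'v'
  'l' (pos 11) + 21 = pos 6 = 'g'
  'i' (pos 8) + 21 = pos 3 = 'd'
  'e' (pos 4) + 21 = pos 25 = 'z'
  'k' (pos 10) + 21 = pos 5 = 'f'
  'f' (pos 5) + 21 = pos 0 = 'a'
Result: rvgdzfa

rvgdzfa


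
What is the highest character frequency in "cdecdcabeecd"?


Input: cdecdcabeecd
Character counts:
  'a': 1
  'b': 1
  'c': 4
  'd': 3
  'e': 3
Maximum frequency: 4

4


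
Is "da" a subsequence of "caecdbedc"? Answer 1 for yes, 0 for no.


Check if "da" is a subsequence of "caecdbedc"
Greedy scan:
  Position 0 ('c'): no match needed
  Position 1 ('a'): no match needed
  Position 2 ('e'): no match needed
  Position 3 ('c'): no match needed
  Position 4 ('d'): matches sub[0] = 'd'
  Position 5 ('b'): no match needed
  Position 6 ('e'): no match needed
  Position 7 ('d'): no match needed
  Position 8 ('c'): no match needed
Only matched 1/2 characters => not a subsequence

0


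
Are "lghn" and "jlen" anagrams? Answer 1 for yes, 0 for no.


Strings: "lghn", "jlen"
Sorted first:  ghln
Sorted second: ejln
Differ at position 0: 'g' vs 'e' => not anagrams

0


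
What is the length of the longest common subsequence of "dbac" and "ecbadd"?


LCS of "dbac" and "ecbadd"
DP table:
           e    c    b    a    d    d
      0    0    0    0    0    0    0
  d   0    0    0    0    0    1    1
  b   0    0    0    1    1    1    1
  a   0    0    0    1    2    2    2
  c   0    0    1    1    2    2    2
LCS length = dp[4][6] = 2

2


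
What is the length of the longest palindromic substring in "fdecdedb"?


Input: "fdecdedb"
Checking substrings for palindromes:
  [4:7] "ded" (len 3) => palindrome
Longest palindromic substring: "ded" with length 3

3


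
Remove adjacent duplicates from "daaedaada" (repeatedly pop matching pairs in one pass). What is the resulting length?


Input: daaedaada
Stack-based adjacent duplicate removal:
  Read 'd': push. Stack: d
  Read 'a': push. Stack: da
  Read 'a': matches stack top 'a' => pop. Stack: d
  Read 'e': push. Stack: de
  Read 'd': push. Stack: ded
  Read 'a': push. Stack: deda
  Read 'a': matches stack top 'a' => pop. Stack: ded
  Read 'd': matches stack top 'd' => pop. Stack: de
  Read 'a': push. Stack: dea
Final stack: "dea" (length 3)

3


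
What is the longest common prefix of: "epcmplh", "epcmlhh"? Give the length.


Words: epcmplh, epcmlhh
  Position 0: all 'e' => match
  Position 1: all 'p' => match
  Position 2: all 'c' => match
  Position 3: all 'm' => match
  Position 4: ('p', 'l') => mismatch, stop
LCP = "epcm" (length 4)

4


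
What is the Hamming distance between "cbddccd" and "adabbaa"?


Comparing "cbddccd" and "adabbaa" position by position:
  Position 0: 'c' vs 'a' => differ
  Position 1: 'b' vs 'd' => differ
  Position 2: 'd' vs 'a' => differ
  Position 3: 'd' vs 'b' => differ
  Position 4: 'c' vs 'b' => differ
  Position 5: 'c' vs 'a' => differ
  Position 6: 'd' vs 'a' => differ
Total differences (Hamming distance): 7

7


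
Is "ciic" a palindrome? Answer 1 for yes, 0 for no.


Input: ciic
Reversed: ciic
  Compare pos 0 ('c') with pos 3 ('c'): match
  Compare pos 1 ('i') with pos 2 ('i'): match
Result: palindrome

1


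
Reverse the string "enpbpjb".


Input: enpbpjb
Reading characters right to left:
  Position 6: 'b'
  Position 5: 'j'
  Position 4: 'p'
  Position 3: 'b'
  Position 2: 'p'
  Position 1: 'n'
  Position 0: 'e'
Reversed: bjpbpne

bjpbpne


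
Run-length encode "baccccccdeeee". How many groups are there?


Input: baccccccdeeee
Scanning for consecutive runs:
  Group 1: 'b' x 1 (positions 0-0)
  Group 2: 'a' x 1 (positions 1-1)
  Group 3: 'c' x 6 (positions 2-7)
  Group 4: 'd' x 1 (positions 8-8)
  Group 5: 'e' x 4 (positions 9-12)
Total groups: 5

5


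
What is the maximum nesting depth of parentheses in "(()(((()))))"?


Input: "(()(((()))))"
Tracking depth:
  Position 0 '(': depth becomes 1
  Position 1 '(': depth becomes 2
  Position 2 ')': depth becomes 1
  Position 3 '(': depth becomes 2
  Position 4 '(': depth becomes 3
  Position 5 '(': depth becomes 4
  Position 6 '(': depth becomes 5
  Position 7 ')': depth becomes 4
  Position 8 ')': depth becomes 3
  Position 9 ')': depth becomes 2
  Position 10 ')': depth becomes 1
  Position 11 ')': depth becomes 0
Maximum depth reached: 5

5


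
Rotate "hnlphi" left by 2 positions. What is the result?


Input: "hnlphi", rotate left by 2
First 2 characters: "hn"
Remaining characters: "lphi"
Concatenate remaining + first: "lphi" + "hn" = "lphihn"

lphihn


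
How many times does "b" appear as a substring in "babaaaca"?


Searching for "b" in "babaaaca"
Scanning each position:
  Position 0: "b" => MATCH
  Position 1: "a" => no
  Position 2: "b" => MATCH
  Position 3: "a" => no
  Position 4: "a" => no
  Position 5: "a" => no
  Position 6: "c" => no
  Position 7: "a" => no
Total occurrences: 2

2


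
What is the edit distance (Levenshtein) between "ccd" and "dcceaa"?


Computing edit distance: "ccd" -> "dcceaa"
DP table:
           d    c    c    e    a    a
      0    1    2    3    4    5    6
  c   1    1    1    2    3    4    5
  c   2    2    1    1    2    3    4
  d   3    2    2    2    2    3    4
Edit distance = dp[3][6] = 4

4


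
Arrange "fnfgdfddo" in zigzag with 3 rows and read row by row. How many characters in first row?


Zigzag "fnfgdfddo" into 3 rows:
Placing characters:
  'f' => row 0
  'n' => row 1
  'f' => row 2
  'g' => row 1
  'd' => row 0
  'f' => row 1
  'd' => row 2
  'd' => row 1
  'o' => row 0
Rows:
  Row 0: "fdo"
  Row 1: "ngfd"
  Row 2: "fd"
First row length: 3

3


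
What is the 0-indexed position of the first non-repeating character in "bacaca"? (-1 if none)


Input: bacaca
Character frequencies:
  'a': 3
  'b': 1
  'c': 2
Scanning left to right for freq == 1:
  Position 0 ('b'): unique! => answer = 0

0


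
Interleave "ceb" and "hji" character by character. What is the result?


Interleaving "ceb" and "hji":
  Position 0: 'c' from first, 'h' from second => "ch"
  Position 1: 'e' from first, 'j' from second => "ej"
  Position 2: 'b' from first, 'i' from second => "bi"
Result: chejbi

chejbi


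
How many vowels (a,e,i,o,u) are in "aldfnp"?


Input: aldfnp
Checking each character:
  'a' at position 0: vowel (running total: 1)
  'l' at position 1: consonant
  'd' at position 2: consonant
  'f' at position 3: consonant
  'n' at position 4: consonant
  'p' at position 5: consonant
Total vowels: 1

1


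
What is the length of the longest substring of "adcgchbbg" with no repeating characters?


Input: "adcgchbbg"
Sliding window (track last position of each char):
  Position 0 ('a'): window [0,0] length 1 -- new best
  Position 1 ('d'): window [0,1] length 2 -- new best
  Position 2 ('c'): window [0,2] length 3 -- new best
  Position 3 ('g'): window [0,3] length 4 -- new best
  Position 4 ('c'): repeat (last at 2), move window start to 3
  Position 4 ('c'): window [3,4] length 2
  Position 5 ('h'): window [3,5] length 3
  Position 6 ('b'): window [3,6] length 4
  Position 7 ('b'): repeat (last at 6), move window start to 7
  Position 7 ('b'): window [7,7] length 1
  Position 8 ('g'): window [7,8] length 2
Longest substring with no repeats: "adcg" with length 4

4


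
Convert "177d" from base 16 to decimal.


Input: "177d" in base 16
Positional expansion:
  Digit '1' (value 1) x 16^3 = 4096
  Digit '7' (value 7) x 16^2 = 1792
  Digit '7' (value 7) x 16^1 = 112
  Digit 'd' (value 13) x 16^0 = 13
Sum = 6013

6013


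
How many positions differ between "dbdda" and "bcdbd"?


Comparing "dbdda" and "bcdbd" position by position:
  Position 0: 'd' vs 'b' => DIFFER
  Position 1: 'b' vs 'c' => DIFFER
  Position 2: 'd' vs 'd' => same
  Position 3: 'd' vs 'b' => DIFFER
  Position 4: 'a' vs 'd' => DIFFER
Positions that differ: 4

4


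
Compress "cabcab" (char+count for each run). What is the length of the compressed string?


Input: cabcab
Runs:
  'c' x 1 => "c1"
  'a' x 1 => "a1"
  'b' x 1 => "b1"
  'c' x 1 => "c1"
  'a' x 1 => "a1"
  'b' x 1 => "b1"
Compressed: "c1a1b1c1a1b1"
Compressed length: 12

12


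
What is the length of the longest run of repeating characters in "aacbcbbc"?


Input: "aacbcbbc"
Scanning for longest run:
  Position 1 ('a'): continues run of 'a', length=2
  Position 2 ('c'): new char, reset run to 1
  Position 3 ('b'): new char, reset run to 1
  Position 4 ('c'): new char, reset run to 1
  Position 5 ('b'): new char, reset run to 1
  Position 6 ('b'): continues run of 'b', length=2
  Position 7 ('c'): new char, reset run to 1
Longest run: 'a' with length 2

2


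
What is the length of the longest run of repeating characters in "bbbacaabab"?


Input: "bbbacaabab"
Scanning for longest run:
  Position 1 ('b'): continues run of 'b', length=2
  Position 2 ('b'): continues run of 'b', length=3
  Position 3 ('a'): new char, reset run to 1
  Position 4 ('c'): new char, reset run to 1
  Position 5 ('a'): new char, reset run to 1
  Position 6 ('a'): continues run of 'a', length=2
  Position 7 ('b'): new char, reset run to 1
  Position 8 ('a'): new char, reset run to 1
  Position 9 ('b'): new char, reset run to 1
Longest run: 'b' with length 3

3


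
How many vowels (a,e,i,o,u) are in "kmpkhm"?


Input: kmpkhm
Checking each character:
  'k' at position 0: consonant
  'm' at position 1: consonant
  'p' at position 2: consonant
  'k' at position 3: consonant
  'h' at position 4: consonant
  'm' at position 5: consonant
Total vowels: 0

0


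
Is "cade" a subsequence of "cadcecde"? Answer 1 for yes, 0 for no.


Check if "cade" is a subsequence of "cadcecde"
Greedy scan:
  Position 0 ('c'): matches sub[0] = 'c'
  Position 1 ('a'): matches sub[1] = 'a'
  Position 2 ('d'): matches sub[2] = 'd'
  Position 3 ('c'): no match needed
  Position 4 ('e'): matches sub[3] = 'e'
  Position 5 ('c'): no match needed
  Position 6 ('d'): no match needed
  Position 7 ('e'): no match needed
All 4 characters matched => is a subsequence

1


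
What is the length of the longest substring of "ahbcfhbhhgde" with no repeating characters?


Input: "ahbcfhbhhgde"
Sliding window (track last position of each char):
  Position 0 ('a'): window [0,0] length 1 -- new best
  Position 1 ('h'): window [0,1] length 2 -- new best
  Position 2 ('b'): window [0,2] length 3 -- new best
  Position 3 ('c'): window [0,3] length 4 -- new best
  Position 4 ('f'): window [0,4] length 5 -- new best
  Position 5 ('h'): repeat (last at 1), move window start to 2
  Position 5 ('h'): window [2,5] length 4
  Position 6 ('b'): repeat (last at 2), move window start to 3
  Position 6 ('b'): window [3,6] length 4
  Position 7 ('h'): repeat (last at 5), move window start to 6
  Position 7 ('h'): window [6,7] length 2
  Position 8 ('h'): repeat (last at 7), move window start to 8
  Position 8 ('h'): window [8,8] length 1
  Position 9 ('g'): window [8,9] length 2
  Position 10 ('d'): window [8,10] length 3
  Position 11 ('e'): window [8,11] length 4
Longest substring with no repeats: "ahbcf" with length 5

5


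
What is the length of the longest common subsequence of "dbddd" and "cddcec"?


LCS of "dbddd" and "cddcec"
DP table:
           c    d    d    c    e    c
      0    0    0    0    0    0    0
  d   0    0    1    1    1    1    1
  b   0    0    1    1    1    1    1
  d   0    0    1    2    2    2    2
  d   0    0    1    2    2    2    2
  d   0    0    1    2    2    2    2
LCS length = dp[5][6] = 2

2


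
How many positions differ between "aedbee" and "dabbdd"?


Comparing "aedbee" and "dabbdd" position by position:
  Position 0: 'a' vs 'd' => DIFFER
  Position 1: 'e' vs 'a' => DIFFER
  Position 2: 'd' vs 'b' => DIFFER
  Position 3: 'b' vs 'b' => same
  Position 4: 'e' vs 'd' => DIFFER
  Position 5: 'e' vs 'd' => DIFFER
Positions that differ: 5

5


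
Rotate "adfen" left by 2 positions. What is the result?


Input: "adfen", rotate left by 2
First 2 characters: "ad"
Remaining characters: "fen"
Concatenate remaining + first: "fen" + "ad" = "fenad"

fenad


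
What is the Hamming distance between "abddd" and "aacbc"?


Comparing "abddd" and "aacbc" position by position:
  Position 0: 'a' vs 'a' => same
  Position 1: 'b' vs 'a' => differ
  Position 2: 'd' vs 'c' => differ
  Position 3: 'd' vs 'b' => differ
  Position 4: 'd' vs 'c' => differ
Total differences (Hamming distance): 4

4


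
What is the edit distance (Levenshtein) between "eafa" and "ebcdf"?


Computing edit distance: "eafa" -> "ebcdf"
DP table:
           e    b    c    d    f
      0    1    2    3    4    5
  e   1    0    1    2    3    4
  a   2    1    1    2    3    4
  f   3    2    2    2    3    3
  a   4    3    3    3    3    4
Edit distance = dp[4][5] = 4

4


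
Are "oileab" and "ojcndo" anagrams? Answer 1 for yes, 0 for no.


Strings: "oileab", "ojcndo"
Sorted first:  abeilo
Sorted second: cdjnoo
Differ at position 0: 'a' vs 'c' => not anagrams

0


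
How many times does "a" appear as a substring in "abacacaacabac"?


Searching for "a" in "abacacaacabac"
Scanning each position:
  Position 0: "a" => MATCH
  Position 1: "b" => no
  Position 2: "a" => MATCH
  Position 3: "c" => no
  Position 4: "a" => MATCH
  Position 5: "c" => no
  Position 6: "a" => MATCH
  Position 7: "a" => MATCH
  Position 8: "c" => no
  Position 9: "a" => MATCH
  Position 10: "b" => no
  Position 11: "a" => MATCH
  Position 12: "c" => no
Total occurrences: 7

7


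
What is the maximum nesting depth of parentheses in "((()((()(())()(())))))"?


Input: "((()((()(())()(())))))"
Tracking depth:
  Position 0 '(': depth becomes 1
  Position 1 '(': depth becomes 2
  Position 2 '(': depth becomes 3
  Position 3 ')': depth becomes 2
  Position 4 '(': depth becomes 3
  Position 5 '(': depth becomes 4
  Position 6 '(': depth becomes 5
  Position 7 ')': depth becomes 4
  Position 8 '(': depth becomes 5
  Position 9 '(': depth becomes 6
  Position 10 ')': depth becomes 5
  Position 11 ')': depth becomes 4
  Position 12 '(': depth becomes 5
  Position 13 ')': depth becomes 4
  Position 14 '(': depth becomes 5
  Position 15 '(': depth becomes 6
  Position 16 ')': depth becomes 5
  Position 17 ')': depth becomes 4
  Position 18 ')': depth becomes 3
  Position 19 ')': depth becomes 2
  Position 20 ')': depth becomes 1
  Position 21 ')': depth becomes 0
Maximum depth reached: 6

6


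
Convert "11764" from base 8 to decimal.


Input: "11764" in base 8
Positional expansion:
  Digit '1' (value 1) x 8^4 = 4096
  Digit '1' (value 1) x 8^3 = 512
  Digit '7' (value 7) x 8^2 = 448
  Digit '6' (value 6) x 8^1 = 48
  Digit '4' (value 4) x 8^0 = 4
Sum = 5108

5108


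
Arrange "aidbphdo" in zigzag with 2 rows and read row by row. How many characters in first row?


Zigzag "aidbphdo" into 2 rows:
Placing characters:
  'a' => row 0
  'i' => row 1
  'd' => row 0
  'b' => row 1
  'p' => row 0
  'h' => row 1
  'd' => row 0
  'o' => row 1
Rows:
  Row 0: "adpd"
  Row 1: "ibho"
First row length: 4

4


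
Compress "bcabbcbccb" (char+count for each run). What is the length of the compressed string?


Input: bcabbcbccb
Runs:
  'b' x 1 => "b1"
  'c' x 1 => "c1"
  'a' x 1 => "a1"
  'b' x 2 => "b2"
  'c' x 1 => "c1"
  'b' x 1 => "b1"
  'c' x 2 => "c2"
  'b' x 1 => "b1"
Compressed: "b1c1a1b2c1b1c2b1"
Compressed length: 16

16


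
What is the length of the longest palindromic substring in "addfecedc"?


Input: "addfecedc"
Checking substrings for palindromes:
  [4:7] "ece" (len 3) => palindrome
  [1:3] "dd" (len 2) => palindrome
Longest palindromic substring: "ece" with length 3

3


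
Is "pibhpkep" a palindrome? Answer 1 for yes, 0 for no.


Input: pibhpkep
Reversed: pekphbip
  Compare pos 0 ('p') with pos 7 ('p'): match
  Compare pos 1 ('i') with pos 6 ('e'): MISMATCH
  Compare pos 2 ('b') with pos 5 ('k'): MISMATCH
  Compare pos 3 ('h') with pos 4 ('p'): MISMATCH
Result: not a palindrome

0


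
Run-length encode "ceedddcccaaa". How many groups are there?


Input: ceedddcccaaa
Scanning for consecutive runs:
  Group 1: 'c' x 1 (positions 0-0)
  Group 2: 'e' x 2 (positions 1-2)
  Group 3: 'd' x 3 (positions 3-5)
  Group 4: 'c' x 3 (positions 6-8)
  Group 5: 'a' x 3 (positions 9-11)
Total groups: 5

5


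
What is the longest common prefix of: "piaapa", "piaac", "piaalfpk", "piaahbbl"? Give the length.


Words: piaapa, piaac, piaalfpk, piaahbbl
  Position 0: all 'p' => match
  Position 1: all 'i' => match
  Position 2: all 'a' => match
  Position 3: all 'a' => match
  Position 4: ('p', 'c', 'l', 'h') => mismatch, stop
LCP = "piaa" (length 4)

4


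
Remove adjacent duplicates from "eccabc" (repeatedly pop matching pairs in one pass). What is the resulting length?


Input: eccabc
Stack-based adjacent duplicate removal:
  Read 'e': push. Stack: e
  Read 'c': push. Stack: ec
  Read 'c': matches stack top 'c' => pop. Stack: e
  Read 'a': push. Stack: ea
  Read 'b': push. Stack: eab
  Read 'c': push. Stack: eabc
Final stack: "eabc" (length 4)

4


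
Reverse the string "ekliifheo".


Input: ekliifheo
Reading characters right to left:
  Position 8: 'o'
  Position 7: 'e'
  Position 6: 'h'
  Position 5: 'f'
  Position 4: 'i'
  Position 3: 'i'
  Position 2: 'l'
  Position 1: 'k'
  Position 0: 'e'
Reversed: oehfiilke

oehfiilke


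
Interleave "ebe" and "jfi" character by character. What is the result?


Interleaving "ebe" and "jfi":
  Position 0: 'e' from first, 'j' from second => "ej"
  Position 1: 'b' from first, 'f' from second => "bf"
  Position 2: 'e' from first, 'i' from second => "ei"
Result: ejbfei

ejbfei


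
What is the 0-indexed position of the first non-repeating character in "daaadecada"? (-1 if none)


Input: daaadecada
Character frequencies:
  'a': 5
  'c': 1
  'd': 3
  'e': 1
Scanning left to right for freq == 1:
  Position 0 ('d'): freq=3, skip
  Position 1 ('a'): freq=5, skip
  Position 2 ('a'): freq=5, skip
  Position 3 ('a'): freq=5, skip
  Position 4 ('d'): freq=3, skip
  Position 5 ('e'): unique! => answer = 5

5


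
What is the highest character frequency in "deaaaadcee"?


Input: deaaaadcee
Character counts:
  'a': 4
  'c': 1
  'd': 2
  'e': 3
Maximum frequency: 4

4


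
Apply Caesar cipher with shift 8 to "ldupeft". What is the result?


Caesar cipher: shift "ldupeft" by 8
  'l' (pos 11) + 8 = pos 19 = 't'
  'd' (pos 3) + 8 = pos 11 = 'l'
  'u' (pos 20) + 8 = pos 2 = 'c'
  'p' (pos 15) + 8 = pos 23 = 'x'
  'e' (pos 4) + 8 = pos 12 = 'm'
  'f' (pos 5) + 8 = pos 13 = 'n'
  't' (pos 19) + 8 = pos 1 = 'b'
Result: tlcxmnb

tlcxmnb


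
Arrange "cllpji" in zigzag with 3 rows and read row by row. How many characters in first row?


Zigzag "cllpji" into 3 rows:
Placing characters:
  'c' => row 0
  'l' => row 1
  'l' => row 2
  'p' => row 1
  'j' => row 0
  'i' => row 1
Rows:
  Row 0: "cj"
  Row 1: "lpi"
  Row 2: "l"
First row length: 2

2


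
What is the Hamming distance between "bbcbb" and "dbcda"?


Comparing "bbcbb" and "dbcda" position by position:
  Position 0: 'b' vs 'd' => differ
  Position 1: 'b' vs 'b' => same
  Position 2: 'c' vs 'c' => same
  Position 3: 'b' vs 'd' => differ
  Position 4: 'b' vs 'a' => differ
Total differences (Hamming distance): 3

3


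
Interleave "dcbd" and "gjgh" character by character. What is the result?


Interleaving "dcbd" and "gjgh":
  Position 0: 'd' from first, 'g' from second => "dg"
  Position 1: 'c' from first, 'j' from second => "cj"
  Position 2: 'b' from first, 'g' from second => "bg"
  Position 3: 'd' from first, 'h' from second => "dh"
Result: dgcjbgdh

dgcjbgdh


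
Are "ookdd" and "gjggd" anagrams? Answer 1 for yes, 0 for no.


Strings: "ookdd", "gjggd"
Sorted first:  ddkoo
Sorted second: dgggj
Differ at position 1: 'd' vs 'g' => not anagrams

0


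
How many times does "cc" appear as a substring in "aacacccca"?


Searching for "cc" in "aacacccca"
Scanning each position:
  Position 0: "aa" => no
  Position 1: "ac" => no
  Position 2: "ca" => no
  Position 3: "ac" => no
  Position 4: "cc" => MATCH
  Position 5: "cc" => MATCH
  Position 6: "cc" => MATCH
  Position 7: "ca" => no
Total occurrences: 3

3


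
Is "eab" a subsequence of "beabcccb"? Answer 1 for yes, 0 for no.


Check if "eab" is a subsequence of "beabcccb"
Greedy scan:
  Position 0 ('b'): no match needed
  Position 1 ('e'): matches sub[0] = 'e'
  Position 2 ('a'): matches sub[1] = 'a'
  Position 3 ('b'): matches sub[2] = 'b'
  Position 4 ('c'): no match needed
  Position 5 ('c'): no match needed
  Position 6 ('c'): no match needed
  Position 7 ('b'): no match needed
All 3 characters matched => is a subsequence

1


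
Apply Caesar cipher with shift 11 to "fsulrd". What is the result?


Caesar cipher: shift "fsulrd" by 11
  'f' (pos 5) + 11 = pos 16 = 'q'
  's' (pos 18) + 11 = pos 3 = 'd'
  'u' (pos 20) + 11 = pos 5 = 'f'
  'l' (pos 11) + 11 = pos 22 = 'w'
  'r' (pos 17) + 11 = pos 2 = 'c'
  'd' (pos 3) + 11 = pos 14 = 'o'
Result: qdfwco

qdfwco


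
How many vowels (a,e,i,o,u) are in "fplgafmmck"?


Input: fplgafmmck
Checking each character:
  'f' at position 0: consonant
  'p' at position 1: consonant
  'l' at position 2: consonant
  'g' at position 3: consonant
  'a' at position 4: vowel (running total: 1)
  'f' at position 5: consonant
  'm' at position 6: consonant
  'm' at position 7: consonant
  'c' at position 8: consonant
  'k' at position 9: consonant
Total vowels: 1

1


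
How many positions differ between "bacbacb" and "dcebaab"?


Comparing "bacbacb" and "dcebaab" position by position:
  Position 0: 'b' vs 'd' => DIFFER
  Position 1: 'a' vs 'c' => DIFFER
  Position 2: 'c' vs 'e' => DIFFER
  Position 3: 'b' vs 'b' => same
  Position 4: 'a' vs 'a' => same
  Position 5: 'c' vs 'a' => DIFFER
  Position 6: 'b' vs 'b' => same
Positions that differ: 4

4


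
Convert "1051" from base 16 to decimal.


Input: "1051" in base 16
Positional expansion:
  Digit '1' (value 1) x 16^3 = 4096
  Digit '0' (value 0) x 16^2 = 0
  Digit '5' (value 5) x 16^1 = 80
  Digit '1' (value 1) x 16^0 = 1
Sum = 4177

4177


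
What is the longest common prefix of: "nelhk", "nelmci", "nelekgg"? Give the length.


Words: nelhk, nelmci, nelekgg
  Position 0: all 'n' => match
  Position 1: all 'e' => match
  Position 2: all 'l' => match
  Position 3: ('h', 'm', 'e') => mismatch, stop
LCP = "nel" (length 3)

3


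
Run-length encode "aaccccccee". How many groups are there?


Input: aaccccccee
Scanning for consecutive runs:
  Group 1: 'a' x 2 (positions 0-1)
  Group 2: 'c' x 6 (positions 2-7)
  Group 3: 'e' x 2 (positions 8-9)
Total groups: 3

3


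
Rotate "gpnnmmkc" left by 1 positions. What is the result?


Input: "gpnnmmkc", rotate left by 1
First 1 characters: "g"
Remaining characters: "pnnmmkc"
Concatenate remaining + first: "pnnmmkc" + "g" = "pnnmmkcg"

pnnmmkcg


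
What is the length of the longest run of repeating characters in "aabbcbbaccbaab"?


Input: "aabbcbbaccbaab"
Scanning for longest run:
  Position 1 ('a'): continues run of 'a', length=2
  Position 2 ('b'): new char, reset run to 1
  Position 3 ('b'): continues run of 'b', length=2
  Position 4 ('c'): new char, reset run to 1
  Position 5 ('b'): new char, reset run to 1
  Position 6 ('b'): continues run of 'b', length=2
  Position 7 ('a'): new char, reset run to 1
  Position 8 ('c'): new char, reset run to 1
  Position 9 ('c'): continues run of 'c', length=2
  Position 10 ('b'): new char, reset run to 1
  Position 11 ('a'): new char, reset run to 1
  Position 12 ('a'): continues run of 'a', length=2
  Position 13 ('b'): new char, reset run to 1
Longest run: 'a' with length 2

2


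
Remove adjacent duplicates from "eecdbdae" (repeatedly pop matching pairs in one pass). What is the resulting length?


Input: eecdbdae
Stack-based adjacent duplicate removal:
  Read 'e': push. Stack: e
  Read 'e': matches stack top 'e' => pop. Stack: (empty)
  Read 'c': push. Stack: c
  Read 'd': push. Stack: cd
  Read 'b': push. Stack: cdb
  Read 'd': push. Stack: cdbd
  Read 'a': push. Stack: cdbda
  Read 'e': push. Stack: cdbdae
Final stack: "cdbdae" (length 6)

6


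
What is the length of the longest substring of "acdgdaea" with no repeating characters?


Input: "acdgdaea"
Sliding window (track last position of each char):
  Position 0 ('a'): window [0,0] length 1 -- new best
  Position 1 ('c'): window [0,1] length 2 -- new best
  Position 2 ('d'): window [0,2] length 3 -- new best
  Position 3 ('g'): window [0,3] length 4 -- new best
  Position 4 ('d'): repeat (last at 2), move window start to 3
  Position 4 ('d'): window [3,4] length 2
  Position 5 ('a'): window [3,5] length 3
  Position 6 ('e'): window [3,6] length 4
  Position 7 ('a'): repeat (last at 5), move window start to 6
  Position 7 ('a'): window [6,7] length 2
Longest substring with no repeats: "acdg" with length 4

4


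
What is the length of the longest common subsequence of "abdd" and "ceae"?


LCS of "abdd" and "ceae"
DP table:
           c    e    a    e
      0    0    0    0    0
  a   0    0    0    1    1
  b   0    0    0    1    1
  d   0    0    0    1    1
  d   0    0    0    1    1
LCS length = dp[4][4] = 1

1


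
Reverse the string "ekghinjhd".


Input: ekghinjhd
Reading characters right to left:
  Position 8: 'd'
  Position 7: 'h'
  Position 6: 'j'
  Position 5: 'n'
  Position 4: 'i'
  Position 3: 'h'
  Position 2: 'g'
  Position 1: 'k'
  Position 0: 'e'
Reversed: dhjnihgke

dhjnihgke


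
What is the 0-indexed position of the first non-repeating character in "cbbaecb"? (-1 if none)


Input: cbbaecb
Character frequencies:
  'a': 1
  'b': 3
  'c': 2
  'e': 1
Scanning left to right for freq == 1:
  Position 0 ('c'): freq=2, skip
  Position 1 ('b'): freq=3, skip
  Position 2 ('b'): freq=3, skip
  Position 3 ('a'): unique! => answer = 3

3


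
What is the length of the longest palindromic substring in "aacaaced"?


Input: "aacaaced"
Checking substrings for palindromes:
  [0:5] "aacaa" (len 5) => palindrome
  [2:6] "caac" (len 4) => palindrome
  [1:4] "aca" (len 3) => palindrome
  [0:2] "aa" (len 2) => palindrome
  [3:5] "aa" (len 2) => palindrome
Longest palindromic substring: "aacaa" with length 5

5


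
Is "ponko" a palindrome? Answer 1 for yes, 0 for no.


Input: ponko
Reversed: oknop
  Compare pos 0 ('p') with pos 4 ('o'): MISMATCH
  Compare pos 1 ('o') with pos 3 ('k'): MISMATCH
Result: not a palindrome

0


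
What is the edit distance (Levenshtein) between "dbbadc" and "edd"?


Computing edit distance: "dbbadc" -> "edd"
DP table:
           e    d    d
      0    1    2    3
  d   1    1    1    2
  b   2    2    2    2
  b   3    3    3    3
  a   4    4    4    4
  d   5    5    4    4
  c   6    6    5    5
Edit distance = dp[6][3] = 5

5


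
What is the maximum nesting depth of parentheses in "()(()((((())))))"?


Input: "()(()((((())))))"
Tracking depth:
  Position 0 '(': depth becomes 1
  Position 1 ')': depth becomes 0
  Position 2 '(': depth becomes 1
  Position 3 '(': depth becomes 2
  Position 4 ')': depth becomes 1
  Position 5 '(': depth becomes 2
  Position 6 '(': depth becomes 3
  Position 7 '(': depth becomes 4
  Position 8 '(': depth becomes 5
  Position 9 '(': depth becomes 6
  Position 10 ')': depth becomes 5
  Position 11 ')': depth becomes 4
  Position 12 ')': depth becomes 3
  Position 13 ')': depth becomes 2
  Position 14 ')': depth becomes 1
  Position 15 ')': depth becomes 0
Maximum depth reached: 6

6


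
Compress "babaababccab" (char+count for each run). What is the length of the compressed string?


Input: babaababccab
Runs:
  'b' x 1 => "b1"
  'a' x 1 => "a1"
  'b' x 1 => "b1"
  'a' x 2 => "a2"
  'b' x 1 => "b1"
  'a' x 1 => "a1"
  'b' x 1 => "b1"
  'c' x 2 => "c2"
  'a' x 1 => "a1"
  'b' x 1 => "b1"
Compressed: "b1a1b1a2b1a1b1c2a1b1"
Compressed length: 20

20


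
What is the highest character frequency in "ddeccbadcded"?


Input: ddeccbadcded
Character counts:
  'a': 1
  'b': 1
  'c': 3
  'd': 5
  'e': 2
Maximum frequency: 5

5


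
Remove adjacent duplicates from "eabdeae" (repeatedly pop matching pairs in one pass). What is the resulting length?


Input: eabdeae
Stack-based adjacent duplicate removal:
  Read 'e': push. Stack: e
  Read 'a': push. Stack: ea
  Read 'b': push. Stack: eab
  Read 'd': push. Stack: eabd
  Read 'e': push. Stack: eabde
  Read 'a': push. Stack: eabdea
  Read 'e': push. Stack: eabdeae
Final stack: "eabdeae" (length 7)

7


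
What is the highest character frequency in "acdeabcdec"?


Input: acdeabcdec
Character counts:
  'a': 2
  'b': 1
  'c': 3
  'd': 2
  'e': 2
Maximum frequency: 3

3


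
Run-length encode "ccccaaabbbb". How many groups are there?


Input: ccccaaabbbb
Scanning for consecutive runs:
  Group 1: 'c' x 4 (positions 0-3)
  Group 2: 'a' x 3 (positions 4-6)
  Group 3: 'b' x 4 (positions 7-10)
Total groups: 3

3


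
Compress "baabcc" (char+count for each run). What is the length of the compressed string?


Input: baabcc
Runs:
  'b' x 1 => "b1"
  'a' x 2 => "a2"
  'b' x 1 => "b1"
  'c' x 2 => "c2"
Compressed: "b1a2b1c2"
Compressed length: 8

8


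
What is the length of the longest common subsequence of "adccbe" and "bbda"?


LCS of "adccbe" and "bbda"
DP table:
           b    b    d    a
      0    0    0    0    0
  a   0    0    0    0    1
  d   0    0    0    1    1
  c   0    0    0    1    1
  c   0    0    0    1    1
  b   0    1    1    1    1
  e   0    1    1    1    1
LCS length = dp[6][4] = 1

1


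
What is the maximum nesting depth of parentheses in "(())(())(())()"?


Input: "(())(())(())()"
Tracking depth:
  Position 0 '(': depth becomes 1
  Position 1 '(': depth becomes 2
  Position 2 ')': depth becomes 1
  Position 3 ')': depth becomes 0
  Position 4 '(': depth becomes 1
  Position 5 '(': depth becomes 2
  Position 6 ')': depth becomes 1
  Position 7 ')': depth becomes 0
  Position 8 '(': depth becomes 1
  Position 9 '(': depth becomes 2
  Position 10 ')': depth becomes 1
  Position 11 ')': depth becomes 0
  Position 12 '(': depth becomes 1
  Position 13 ')': depth becomes 0
Maximum depth reached: 2

2


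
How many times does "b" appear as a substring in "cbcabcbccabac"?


Searching for "b" in "cbcabcbccabac"
Scanning each position:
  Position 0: "c" => no
  Position 1: "b" => MATCH
  Position 2: "c" => no
  Position 3: "a" => no
  Position 4: "b" => MATCH
  Position 5: "c" => no
  Position 6: "b" => MATCH
  Position 7: "c" => no
  Position 8: "c" => no
  Position 9: "a" => no
  Position 10: "b" => MATCH
  Position 11: "a" => no
  Position 12: "c" => no
Total occurrences: 4

4


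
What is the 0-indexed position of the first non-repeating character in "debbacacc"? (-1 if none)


Input: debbacacc
Character frequencies:
  'a': 2
  'b': 2
  'c': 3
  'd': 1
  'e': 1
Scanning left to right for freq == 1:
  Position 0 ('d'): unique! => answer = 0

0


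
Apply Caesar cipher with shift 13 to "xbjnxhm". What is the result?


Caesar cipher: shift "xbjnxhm" by 13
  'x' (pos 23) + 13 = pos 10 = 'k'
  'b' (pos 1) + 13 = pos 14 = 'o'
  'j' (pos 9) + 13 = pos 22 = 'w'
  'n' (pos 13) + 13 = pos 0 = 'a'
  'x' (pos 23) + 13 = pos 10 = 'k'
  'h' (pos 7) + 13 = pos 20 = 'u'
  'm' (pos 12) + 13 = pos 25 = 'z'
Result: kowakuz

kowakuz


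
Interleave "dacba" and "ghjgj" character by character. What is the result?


Interleaving "dacba" and "ghjgj":
  Position 0: 'd' from first, 'g' from second => "dg"
  Position 1: 'a' from first, 'h' from second => "ah"
  Position 2: 'c' from first, 'j' from second => "cj"
  Position 3: 'b' from first, 'g' from second => "bg"
  Position 4: 'a' from first, 'j' from second => "aj"
Result: dgahcjbgaj

dgahcjbgaj


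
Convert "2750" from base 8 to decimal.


Input: "2750" in base 8
Positional expansion:
  Digit '2' (value 2) x 8^3 = 1024
  Digit '7' (value 7) x 8^2 = 448
  Digit '5' (value 5) x 8^1 = 40
  Digit '0' (value 0) x 8^0 = 0
Sum = 1512

1512


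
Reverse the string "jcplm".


Input: jcplm
Reading characters right to left:
  Position 4: 'm'
  Position 3: 'l'
  Position 2: 'p'
  Position 1: 'c'
  Position 0: 'j'
Reversed: mlpcj

mlpcj


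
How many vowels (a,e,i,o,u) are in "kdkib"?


Input: kdkib
Checking each character:
  'k' at position 0: consonant
  'd' at position 1: consonant
  'k' at position 2: consonant
  'i' at position 3: vowel (running total: 1)
  'b' at position 4: consonant
Total vowels: 1

1


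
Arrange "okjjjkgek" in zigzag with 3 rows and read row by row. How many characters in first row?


Zigzag "okjjjkgek" into 3 rows:
Placing characters:
  'o' => row 0
  'k' => row 1
  'j' => row 2
  'j' => row 1
  'j' => row 0
  'k' => row 1
  'g' => row 2
  'e' => row 1
  'k' => row 0
Rows:
  Row 0: "ojk"
  Row 1: "kjke"
  Row 2: "jg"
First row length: 3

3


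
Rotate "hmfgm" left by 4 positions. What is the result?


Input: "hmfgm", rotate left by 4
First 4 characters: "hmfg"
Remaining characters: "m"
Concatenate remaining + first: "m" + "hmfg" = "mhmfg"

mhmfg


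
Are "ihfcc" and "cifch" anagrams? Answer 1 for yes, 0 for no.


Strings: "ihfcc", "cifch"
Sorted first:  ccfhi
Sorted second: ccfhi
Sorted forms match => anagrams

1


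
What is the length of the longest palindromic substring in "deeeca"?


Input: "deeeca"
Checking substrings for palindromes:
  [1:4] "eee" (len 3) => palindrome
  [1:3] "ee" (len 2) => palindrome
  [2:4] "ee" (len 2) => palindrome
Longest palindromic substring: "eee" with length 3

3


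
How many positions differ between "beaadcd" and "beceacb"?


Comparing "beaadcd" and "beceacb" position by position:
  Position 0: 'b' vs 'b' => same
  Position 1: 'e' vs 'e' => same
  Position 2: 'a' vs 'c' => DIFFER
  Position 3: 'a' vs 'e' => DIFFER
  Position 4: 'd' vs 'a' => DIFFER
  Position 5: 'c' vs 'c' => same
  Position 6: 'd' vs 'b' => DIFFER
Positions that differ: 4

4


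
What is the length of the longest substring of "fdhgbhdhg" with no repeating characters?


Input: "fdhgbhdhg"
Sliding window (track last position of each char):
  Position 0 ('f'): window [0,0] length 1 -- new best
  Position 1 ('d'): window [0,1] length 2 -- new best
  Position 2 ('h'): window [0,2] length 3 -- new best
  Position 3 ('g'): window [0,3] length 4 -- new best
  Position 4 ('b'): window [0,4] length 5 -- new best
  Position 5 ('h'): repeat (last at 2), move window start to 3
  Position 5 ('h'): window [3,5] length 3
  Position 6 ('d'): window [3,6] length 4
  Position 7 ('h'): repeat (last at 5), move window start to 6
  Position 7 ('h'): window [6,7] length 2
  Position 8 ('g'): window [6,8] length 3
Longest substring with no repeats: "fdhgb" with length 5

5
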